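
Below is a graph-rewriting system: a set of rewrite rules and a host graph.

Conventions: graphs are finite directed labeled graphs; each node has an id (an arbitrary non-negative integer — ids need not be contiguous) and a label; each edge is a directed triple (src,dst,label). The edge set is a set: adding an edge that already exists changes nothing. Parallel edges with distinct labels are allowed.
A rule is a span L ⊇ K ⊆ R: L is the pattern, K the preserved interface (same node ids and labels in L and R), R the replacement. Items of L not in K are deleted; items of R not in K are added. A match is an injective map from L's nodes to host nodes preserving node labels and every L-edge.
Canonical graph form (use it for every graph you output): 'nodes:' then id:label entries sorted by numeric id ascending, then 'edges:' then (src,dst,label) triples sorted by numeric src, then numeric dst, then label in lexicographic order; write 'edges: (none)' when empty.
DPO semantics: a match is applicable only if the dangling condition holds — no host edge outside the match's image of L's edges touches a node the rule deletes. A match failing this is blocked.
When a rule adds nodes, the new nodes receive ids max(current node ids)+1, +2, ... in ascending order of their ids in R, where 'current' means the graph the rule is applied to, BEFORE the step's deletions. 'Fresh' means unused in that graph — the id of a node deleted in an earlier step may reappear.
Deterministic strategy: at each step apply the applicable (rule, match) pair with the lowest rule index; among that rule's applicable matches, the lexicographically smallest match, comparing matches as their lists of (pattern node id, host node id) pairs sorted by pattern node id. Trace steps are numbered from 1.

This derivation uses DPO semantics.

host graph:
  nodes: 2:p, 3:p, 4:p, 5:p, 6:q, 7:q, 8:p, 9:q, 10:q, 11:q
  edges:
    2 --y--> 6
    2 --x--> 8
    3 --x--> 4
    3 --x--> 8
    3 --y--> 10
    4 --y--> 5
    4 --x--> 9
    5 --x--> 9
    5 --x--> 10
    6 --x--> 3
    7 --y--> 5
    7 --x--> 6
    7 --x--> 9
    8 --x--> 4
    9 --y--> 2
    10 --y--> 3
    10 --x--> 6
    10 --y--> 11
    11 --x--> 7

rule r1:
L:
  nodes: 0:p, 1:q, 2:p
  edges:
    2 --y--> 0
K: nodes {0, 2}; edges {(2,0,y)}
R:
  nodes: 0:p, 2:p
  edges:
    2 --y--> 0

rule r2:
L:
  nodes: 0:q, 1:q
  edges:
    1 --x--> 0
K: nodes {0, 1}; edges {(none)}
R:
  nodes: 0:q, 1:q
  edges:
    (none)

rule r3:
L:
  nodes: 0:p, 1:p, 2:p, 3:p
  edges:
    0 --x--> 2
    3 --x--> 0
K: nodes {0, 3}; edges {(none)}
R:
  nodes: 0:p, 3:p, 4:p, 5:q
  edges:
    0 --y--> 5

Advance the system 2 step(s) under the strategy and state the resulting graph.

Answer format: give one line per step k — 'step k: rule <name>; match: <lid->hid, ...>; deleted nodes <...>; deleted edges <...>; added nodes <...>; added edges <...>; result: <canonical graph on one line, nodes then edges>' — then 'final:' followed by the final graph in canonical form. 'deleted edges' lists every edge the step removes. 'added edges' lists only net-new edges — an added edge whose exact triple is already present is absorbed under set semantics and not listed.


step 1: rule r2; match: 0->6, 1->7; deleted nodes (none); deleted edges (7,6,x); added nodes (none); added edges (none); result: nodes: 2:p, 3:p, 4:p, 5:p, 6:q, 7:q, 8:p, 9:q, 10:q, 11:q edges: (2,6,y); (2,8,x); (3,4,x); (3,8,x); (3,10,y); (4,5,y); (4,9,x); (5,9,x); (5,10,x); (6,3,x); (7,5,y); (7,9,x); (8,4,x); (9,2,y); (10,3,y); (10,6,x); (10,11,y); (11,7,x)
step 2: rule r2; match: 0->6, 1->10; deleted nodes (none); deleted edges (10,6,x); added nodes (none); added edges (none); result: nodes: 2:p, 3:p, 4:p, 5:p, 6:q, 7:q, 8:p, 9:q, 10:q, 11:q edges: (2,6,y); (2,8,x); (3,4,x); (3,8,x); (3,10,y); (4,5,y); (4,9,x); (5,9,x); (5,10,x); (6,3,x); (7,5,y); (7,9,x); (8,4,x); (9,2,y); (10,3,y); (10,11,y); (11,7,x)
final:
nodes: 2:p, 3:p, 4:p, 5:p, 6:q, 7:q, 8:p, 9:q, 10:q, 11:q
edges: (2,6,y); (2,8,x); (3,4,x); (3,8,x); (3,10,y); (4,5,y); (4,9,x); (5,9,x); (5,10,x); (6,3,x); (7,5,y); (7,9,x); (8,4,x); (9,2,y); (10,3,y); (10,11,y); (11,7,x)


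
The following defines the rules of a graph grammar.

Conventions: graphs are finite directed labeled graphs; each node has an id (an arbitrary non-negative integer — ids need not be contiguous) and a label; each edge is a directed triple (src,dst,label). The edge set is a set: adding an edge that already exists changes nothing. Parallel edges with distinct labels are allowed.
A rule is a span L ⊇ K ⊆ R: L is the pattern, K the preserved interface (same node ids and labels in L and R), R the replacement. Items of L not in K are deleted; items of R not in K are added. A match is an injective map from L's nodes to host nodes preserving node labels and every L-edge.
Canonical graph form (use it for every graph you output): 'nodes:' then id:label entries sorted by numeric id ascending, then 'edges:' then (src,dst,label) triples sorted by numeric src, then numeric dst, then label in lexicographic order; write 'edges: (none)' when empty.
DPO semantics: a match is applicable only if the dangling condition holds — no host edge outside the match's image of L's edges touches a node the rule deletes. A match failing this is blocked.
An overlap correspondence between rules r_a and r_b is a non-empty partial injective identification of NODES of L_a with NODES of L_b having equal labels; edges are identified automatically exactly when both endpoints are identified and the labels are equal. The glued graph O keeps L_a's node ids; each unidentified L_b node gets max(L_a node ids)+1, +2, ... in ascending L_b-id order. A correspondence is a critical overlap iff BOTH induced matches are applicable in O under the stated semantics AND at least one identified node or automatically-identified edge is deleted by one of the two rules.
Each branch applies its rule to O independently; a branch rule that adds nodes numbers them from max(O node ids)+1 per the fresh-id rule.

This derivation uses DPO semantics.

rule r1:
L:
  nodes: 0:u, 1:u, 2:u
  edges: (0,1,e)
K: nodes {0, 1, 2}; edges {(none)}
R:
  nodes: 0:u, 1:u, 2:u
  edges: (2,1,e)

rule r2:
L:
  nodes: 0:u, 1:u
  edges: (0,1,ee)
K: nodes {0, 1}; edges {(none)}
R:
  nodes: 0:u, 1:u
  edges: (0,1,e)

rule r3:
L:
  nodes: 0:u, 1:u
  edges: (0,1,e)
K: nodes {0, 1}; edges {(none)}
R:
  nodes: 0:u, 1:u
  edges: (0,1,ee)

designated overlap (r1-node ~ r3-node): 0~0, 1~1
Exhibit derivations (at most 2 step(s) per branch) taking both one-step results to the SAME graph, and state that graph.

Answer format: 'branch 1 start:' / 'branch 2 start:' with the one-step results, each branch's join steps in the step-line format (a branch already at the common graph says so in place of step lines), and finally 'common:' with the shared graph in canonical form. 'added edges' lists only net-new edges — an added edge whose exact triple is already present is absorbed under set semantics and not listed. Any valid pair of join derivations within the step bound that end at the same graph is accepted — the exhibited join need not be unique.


branch 1 start:
nodes: 0:u, 1:u, 2:u
edges: (2,1,e)
branch 2 start:
nodes: 0:u, 1:u, 2:u
edges: (0,1,ee)
branch 1 step 1: rule r1; match: 0->2, 1->1, 2->0; deleted nodes (none); deleted edges (2,1,e); added nodes (none); added edges (0,1,e); result: nodes: 0:u, 1:u, 2:u edges: (0,1,e)
branch 2 step 1: rule r2; match: 0->0, 1->1; deleted nodes (none); deleted edges (0,1,ee); added nodes (none); added edges (0,1,e); result: nodes: 0:u, 1:u, 2:u edges: (0,1,e)
common:
nodes: 0:u, 1:u, 2:u
edges: (0,1,e)


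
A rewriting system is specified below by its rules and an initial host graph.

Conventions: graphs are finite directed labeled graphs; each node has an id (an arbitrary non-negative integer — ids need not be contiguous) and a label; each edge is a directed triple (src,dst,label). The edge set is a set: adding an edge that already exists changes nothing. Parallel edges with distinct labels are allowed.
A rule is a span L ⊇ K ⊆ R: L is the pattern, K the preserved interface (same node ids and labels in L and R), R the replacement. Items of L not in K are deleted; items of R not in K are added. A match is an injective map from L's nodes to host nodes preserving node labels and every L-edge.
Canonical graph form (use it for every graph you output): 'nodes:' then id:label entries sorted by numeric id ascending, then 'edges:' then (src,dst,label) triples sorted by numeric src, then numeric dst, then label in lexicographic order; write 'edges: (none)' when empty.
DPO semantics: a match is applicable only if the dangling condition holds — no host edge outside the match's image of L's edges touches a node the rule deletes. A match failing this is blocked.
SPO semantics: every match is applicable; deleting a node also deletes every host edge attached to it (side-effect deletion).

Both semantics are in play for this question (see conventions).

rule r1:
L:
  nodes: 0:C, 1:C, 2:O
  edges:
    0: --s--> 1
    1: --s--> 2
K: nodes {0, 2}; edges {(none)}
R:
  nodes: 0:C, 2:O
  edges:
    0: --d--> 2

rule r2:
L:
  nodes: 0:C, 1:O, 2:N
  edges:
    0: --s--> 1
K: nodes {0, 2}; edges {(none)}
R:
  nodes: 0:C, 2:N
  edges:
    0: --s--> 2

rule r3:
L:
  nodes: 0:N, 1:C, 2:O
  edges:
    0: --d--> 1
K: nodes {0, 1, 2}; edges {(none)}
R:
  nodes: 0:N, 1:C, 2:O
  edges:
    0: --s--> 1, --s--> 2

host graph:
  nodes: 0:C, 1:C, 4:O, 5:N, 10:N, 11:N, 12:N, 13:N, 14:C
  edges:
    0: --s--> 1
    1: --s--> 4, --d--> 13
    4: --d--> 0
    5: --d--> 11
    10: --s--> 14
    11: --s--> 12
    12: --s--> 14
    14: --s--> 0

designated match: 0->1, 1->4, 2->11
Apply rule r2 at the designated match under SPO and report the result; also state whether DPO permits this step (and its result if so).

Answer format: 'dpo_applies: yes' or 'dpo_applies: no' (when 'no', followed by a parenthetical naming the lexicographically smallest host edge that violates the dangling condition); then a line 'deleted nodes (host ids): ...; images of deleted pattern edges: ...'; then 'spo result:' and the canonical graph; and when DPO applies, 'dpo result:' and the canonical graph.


dpo_applies: no
(the rule deletes node 4, which keeps host edge (4,0,d) outside the match image — the dangling condition fails, DPO blocks; SPO proceeds and side-deletes such edges)
deleted nodes (host ids): 4; images of deleted pattern edges: (1,4,s)
spo result:
nodes: 0:C, 1:C, 5:N, 10:N, 11:N, 12:N, 13:N, 14:C
edges: (0,1,s); (1,11,s); (1,13,d); (5,11,d); (10,14,s); (11,12,s); (12,14,s); (14,0,s)


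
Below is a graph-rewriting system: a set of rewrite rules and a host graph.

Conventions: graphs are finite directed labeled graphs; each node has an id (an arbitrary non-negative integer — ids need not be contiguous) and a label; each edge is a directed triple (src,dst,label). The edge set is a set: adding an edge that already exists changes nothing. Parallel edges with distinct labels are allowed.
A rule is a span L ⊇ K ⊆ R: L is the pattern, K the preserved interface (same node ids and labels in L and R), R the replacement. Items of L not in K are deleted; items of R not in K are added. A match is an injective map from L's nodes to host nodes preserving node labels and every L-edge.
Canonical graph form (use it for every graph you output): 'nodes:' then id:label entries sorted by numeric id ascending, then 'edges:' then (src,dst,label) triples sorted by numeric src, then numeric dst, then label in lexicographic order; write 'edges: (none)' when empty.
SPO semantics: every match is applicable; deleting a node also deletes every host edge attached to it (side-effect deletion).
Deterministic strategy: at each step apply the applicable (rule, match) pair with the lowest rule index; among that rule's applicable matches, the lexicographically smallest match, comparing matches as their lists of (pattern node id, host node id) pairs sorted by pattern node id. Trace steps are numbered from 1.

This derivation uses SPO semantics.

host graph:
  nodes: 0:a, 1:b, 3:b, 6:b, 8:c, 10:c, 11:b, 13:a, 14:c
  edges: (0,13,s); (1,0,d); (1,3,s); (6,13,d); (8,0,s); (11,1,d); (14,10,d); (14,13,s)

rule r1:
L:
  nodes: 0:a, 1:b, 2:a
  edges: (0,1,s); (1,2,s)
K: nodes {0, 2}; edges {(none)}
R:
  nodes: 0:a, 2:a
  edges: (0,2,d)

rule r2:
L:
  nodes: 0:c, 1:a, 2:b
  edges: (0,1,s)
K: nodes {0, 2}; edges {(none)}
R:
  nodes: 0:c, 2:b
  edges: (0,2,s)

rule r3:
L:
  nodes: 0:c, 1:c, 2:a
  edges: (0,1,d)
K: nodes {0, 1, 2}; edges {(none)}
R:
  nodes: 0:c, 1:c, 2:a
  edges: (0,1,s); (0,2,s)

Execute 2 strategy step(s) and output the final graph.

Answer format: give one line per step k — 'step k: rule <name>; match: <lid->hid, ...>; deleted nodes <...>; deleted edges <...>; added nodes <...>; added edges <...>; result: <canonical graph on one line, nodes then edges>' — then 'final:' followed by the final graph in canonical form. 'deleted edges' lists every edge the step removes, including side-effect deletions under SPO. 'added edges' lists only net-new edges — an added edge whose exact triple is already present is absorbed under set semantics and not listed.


step 1: rule r2; match: 0->8, 1->0, 2->1; deleted nodes 0; deleted edges (0,13,s); (1,0,d); (8,0,s); added nodes (none); added edges (8,1,s); result: nodes: 1:b, 3:b, 6:b, 8:c, 10:c, 11:b, 13:a, 14:c edges: (1,3,s); (6,13,d); (8,1,s); (11,1,d); (14,10,d); (14,13,s)
step 2: rule r2; match: 0->14, 1->13, 2->1; deleted nodes 13; deleted edges (6,13,d); (14,13,s); added nodes (none); added edges (14,1,s); result: nodes: 1:b, 3:b, 6:b, 8:c, 10:c, 11:b, 14:c edges: (1,3,s); (8,1,s); (11,1,d); (14,1,s); (14,10,d)
final:
nodes: 1:b, 3:b, 6:b, 8:c, 10:c, 11:b, 14:c
edges: (1,3,s); (8,1,s); (11,1,d); (14,1,s); (14,10,d)


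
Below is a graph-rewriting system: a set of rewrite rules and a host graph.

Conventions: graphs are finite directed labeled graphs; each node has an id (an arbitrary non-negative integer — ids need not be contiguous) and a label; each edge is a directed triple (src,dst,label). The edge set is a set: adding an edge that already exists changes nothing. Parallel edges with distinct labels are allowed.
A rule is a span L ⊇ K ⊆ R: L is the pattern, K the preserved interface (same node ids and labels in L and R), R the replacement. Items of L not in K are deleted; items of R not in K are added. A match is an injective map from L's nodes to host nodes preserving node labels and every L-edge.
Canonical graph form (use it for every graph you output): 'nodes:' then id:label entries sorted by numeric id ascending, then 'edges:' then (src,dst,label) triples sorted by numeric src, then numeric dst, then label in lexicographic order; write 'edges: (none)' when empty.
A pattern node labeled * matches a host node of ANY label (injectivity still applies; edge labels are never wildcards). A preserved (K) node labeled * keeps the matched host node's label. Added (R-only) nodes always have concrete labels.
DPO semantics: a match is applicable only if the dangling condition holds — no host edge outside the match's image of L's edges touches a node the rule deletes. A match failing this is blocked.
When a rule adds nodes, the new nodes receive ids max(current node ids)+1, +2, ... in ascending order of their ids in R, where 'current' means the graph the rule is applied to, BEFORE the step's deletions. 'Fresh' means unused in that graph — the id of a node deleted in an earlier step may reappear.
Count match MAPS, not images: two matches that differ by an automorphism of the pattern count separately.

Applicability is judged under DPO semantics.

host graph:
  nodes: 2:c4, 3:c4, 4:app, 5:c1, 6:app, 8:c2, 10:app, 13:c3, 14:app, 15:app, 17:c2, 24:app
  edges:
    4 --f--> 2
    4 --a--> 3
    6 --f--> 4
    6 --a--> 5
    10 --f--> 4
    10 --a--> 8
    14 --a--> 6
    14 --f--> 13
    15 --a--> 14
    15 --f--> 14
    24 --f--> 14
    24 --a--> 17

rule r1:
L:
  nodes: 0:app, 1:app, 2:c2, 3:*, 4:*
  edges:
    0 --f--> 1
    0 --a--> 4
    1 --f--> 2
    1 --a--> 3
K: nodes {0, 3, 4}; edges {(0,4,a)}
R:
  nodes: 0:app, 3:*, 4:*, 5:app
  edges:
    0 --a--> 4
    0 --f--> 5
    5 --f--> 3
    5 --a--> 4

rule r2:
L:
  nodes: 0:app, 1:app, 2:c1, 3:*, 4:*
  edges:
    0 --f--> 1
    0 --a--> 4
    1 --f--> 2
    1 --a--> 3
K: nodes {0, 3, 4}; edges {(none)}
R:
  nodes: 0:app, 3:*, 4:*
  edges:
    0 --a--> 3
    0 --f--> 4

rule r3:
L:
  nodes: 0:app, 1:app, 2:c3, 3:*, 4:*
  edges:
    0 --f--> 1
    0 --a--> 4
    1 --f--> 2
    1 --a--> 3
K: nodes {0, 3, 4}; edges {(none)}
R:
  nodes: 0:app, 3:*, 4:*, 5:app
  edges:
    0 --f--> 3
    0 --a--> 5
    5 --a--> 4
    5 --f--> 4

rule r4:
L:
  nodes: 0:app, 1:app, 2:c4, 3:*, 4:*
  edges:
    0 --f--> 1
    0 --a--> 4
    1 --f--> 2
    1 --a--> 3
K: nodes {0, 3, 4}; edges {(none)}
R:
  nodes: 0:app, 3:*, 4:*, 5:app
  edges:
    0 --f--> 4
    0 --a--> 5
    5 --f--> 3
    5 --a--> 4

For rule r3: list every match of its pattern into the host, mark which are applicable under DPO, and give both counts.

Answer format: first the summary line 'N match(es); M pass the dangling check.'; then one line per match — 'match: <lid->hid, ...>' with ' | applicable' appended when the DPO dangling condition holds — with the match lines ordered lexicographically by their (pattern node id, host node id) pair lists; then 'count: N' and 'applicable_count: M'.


1 match(es); 0 pass the dangling check.
match: 0->24, 1->14, 2->13, 3->6, 4->17
count: 1
applicable_count: 0


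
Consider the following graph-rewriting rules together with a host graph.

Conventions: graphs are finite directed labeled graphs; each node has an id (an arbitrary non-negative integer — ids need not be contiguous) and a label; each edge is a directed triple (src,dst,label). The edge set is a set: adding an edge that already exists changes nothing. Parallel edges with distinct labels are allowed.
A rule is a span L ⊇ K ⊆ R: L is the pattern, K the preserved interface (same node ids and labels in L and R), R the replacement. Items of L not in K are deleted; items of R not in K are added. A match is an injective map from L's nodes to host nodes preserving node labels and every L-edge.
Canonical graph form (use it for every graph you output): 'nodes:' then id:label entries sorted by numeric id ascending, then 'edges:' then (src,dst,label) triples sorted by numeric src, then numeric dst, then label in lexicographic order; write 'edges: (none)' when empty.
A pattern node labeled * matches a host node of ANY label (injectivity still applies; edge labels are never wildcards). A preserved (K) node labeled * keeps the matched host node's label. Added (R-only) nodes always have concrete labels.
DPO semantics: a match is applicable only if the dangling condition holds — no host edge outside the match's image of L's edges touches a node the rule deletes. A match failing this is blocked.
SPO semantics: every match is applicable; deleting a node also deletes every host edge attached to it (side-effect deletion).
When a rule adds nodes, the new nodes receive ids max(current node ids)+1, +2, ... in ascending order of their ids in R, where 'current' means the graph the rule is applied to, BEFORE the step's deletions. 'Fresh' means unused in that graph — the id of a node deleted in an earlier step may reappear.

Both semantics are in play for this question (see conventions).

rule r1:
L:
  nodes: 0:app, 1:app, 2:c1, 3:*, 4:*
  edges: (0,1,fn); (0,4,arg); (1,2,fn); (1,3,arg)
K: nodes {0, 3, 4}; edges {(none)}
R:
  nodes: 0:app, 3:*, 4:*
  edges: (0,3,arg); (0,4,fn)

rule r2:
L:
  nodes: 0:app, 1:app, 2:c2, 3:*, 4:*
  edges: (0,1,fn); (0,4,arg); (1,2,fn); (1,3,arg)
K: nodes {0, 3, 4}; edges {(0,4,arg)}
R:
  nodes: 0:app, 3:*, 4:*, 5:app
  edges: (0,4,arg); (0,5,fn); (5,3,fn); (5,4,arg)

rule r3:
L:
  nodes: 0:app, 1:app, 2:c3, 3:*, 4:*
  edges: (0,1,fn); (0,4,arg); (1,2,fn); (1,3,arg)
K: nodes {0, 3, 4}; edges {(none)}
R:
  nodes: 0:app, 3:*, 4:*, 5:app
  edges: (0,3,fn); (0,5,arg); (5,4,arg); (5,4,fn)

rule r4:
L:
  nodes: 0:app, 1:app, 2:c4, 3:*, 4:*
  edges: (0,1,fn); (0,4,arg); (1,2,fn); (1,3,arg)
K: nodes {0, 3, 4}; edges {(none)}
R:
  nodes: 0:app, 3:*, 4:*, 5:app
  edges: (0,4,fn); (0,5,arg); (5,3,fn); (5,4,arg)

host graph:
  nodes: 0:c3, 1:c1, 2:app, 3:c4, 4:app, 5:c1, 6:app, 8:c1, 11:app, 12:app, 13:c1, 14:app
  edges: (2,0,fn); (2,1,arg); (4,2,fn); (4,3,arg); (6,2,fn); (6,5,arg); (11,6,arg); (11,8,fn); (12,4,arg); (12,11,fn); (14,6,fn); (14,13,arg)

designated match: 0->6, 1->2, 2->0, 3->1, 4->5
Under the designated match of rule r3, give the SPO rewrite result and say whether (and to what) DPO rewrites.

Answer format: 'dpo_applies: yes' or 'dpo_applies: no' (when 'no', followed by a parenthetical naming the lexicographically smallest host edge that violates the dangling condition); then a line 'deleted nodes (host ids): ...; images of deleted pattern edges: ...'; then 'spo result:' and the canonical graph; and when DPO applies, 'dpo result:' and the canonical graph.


dpo_applies: no
(the rule deletes node 2, which keeps host edge (4,2,fn) outside the match image — the dangling condition fails, DPO blocks; SPO proceeds and side-deletes such edges)
deleted nodes (host ids): 0, 2; images of deleted pattern edges: (2,0,fn); (2,1,arg); (6,2,fn); (6,5,arg)
spo result:
nodes: 1:c1, 3:c4, 4:app, 5:c1, 6:app, 8:c1, 11:app, 12:app, 13:c1, 14:app, 15:app
edges: (4,3,arg); (6,1,fn); (6,15,arg); (11,6,arg); (11,8,fn); (12,4,arg); (12,11,fn); (14,6,fn); (14,13,arg); (15,5,arg); (15,5,fn)


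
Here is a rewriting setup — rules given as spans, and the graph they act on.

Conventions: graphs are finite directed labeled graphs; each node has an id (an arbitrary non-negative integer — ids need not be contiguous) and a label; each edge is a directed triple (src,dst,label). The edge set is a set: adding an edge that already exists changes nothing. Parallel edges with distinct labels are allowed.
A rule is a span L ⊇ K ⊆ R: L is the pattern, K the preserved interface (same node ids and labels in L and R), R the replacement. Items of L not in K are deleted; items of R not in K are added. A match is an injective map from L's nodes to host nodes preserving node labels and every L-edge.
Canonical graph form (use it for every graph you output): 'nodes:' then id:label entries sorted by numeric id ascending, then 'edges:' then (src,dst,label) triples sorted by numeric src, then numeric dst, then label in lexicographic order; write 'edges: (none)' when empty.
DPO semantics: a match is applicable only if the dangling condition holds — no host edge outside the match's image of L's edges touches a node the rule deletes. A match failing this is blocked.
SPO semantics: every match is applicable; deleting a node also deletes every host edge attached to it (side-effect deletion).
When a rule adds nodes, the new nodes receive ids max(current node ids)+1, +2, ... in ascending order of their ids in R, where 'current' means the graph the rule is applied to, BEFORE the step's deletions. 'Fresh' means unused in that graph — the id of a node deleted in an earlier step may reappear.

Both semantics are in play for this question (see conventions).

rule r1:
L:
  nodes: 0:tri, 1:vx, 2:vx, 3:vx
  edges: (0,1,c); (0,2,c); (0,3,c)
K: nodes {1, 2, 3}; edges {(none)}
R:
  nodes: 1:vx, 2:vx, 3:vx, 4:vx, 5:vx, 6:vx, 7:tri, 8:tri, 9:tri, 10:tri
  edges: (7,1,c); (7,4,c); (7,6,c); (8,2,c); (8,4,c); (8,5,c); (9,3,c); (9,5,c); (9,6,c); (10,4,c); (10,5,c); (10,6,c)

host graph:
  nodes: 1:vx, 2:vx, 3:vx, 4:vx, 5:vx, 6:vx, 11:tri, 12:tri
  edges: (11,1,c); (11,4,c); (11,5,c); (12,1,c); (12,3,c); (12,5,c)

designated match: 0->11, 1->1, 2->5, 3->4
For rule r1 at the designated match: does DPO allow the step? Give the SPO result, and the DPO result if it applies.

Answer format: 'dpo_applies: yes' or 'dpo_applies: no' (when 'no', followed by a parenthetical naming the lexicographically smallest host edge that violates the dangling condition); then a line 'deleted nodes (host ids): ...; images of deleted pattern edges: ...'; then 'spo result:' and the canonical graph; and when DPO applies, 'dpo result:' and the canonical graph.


dpo_applies: yes
deleted nodes (host ids): 11; images of deleted pattern edges: (11,1,c); (11,4,c); (11,5,c)
spo result:
nodes: 1:vx, 2:vx, 3:vx, 4:vx, 5:vx, 6:vx, 12:tri, 13:vx, 14:vx, 15:vx, 16:tri, 17:tri, 18:tri, 19:tri
edges: (12,1,c); (12,3,c); (12,5,c); (16,1,c); (16,13,c); (16,15,c); (17,5,c); (17,13,c); (17,14,c); (18,4,c); (18,14,c); (18,15,c); (19,13,c); (19,14,c); (19,15,c)
dpo result:
nodes: 1:vx, 2:vx, 3:vx, 4:vx, 5:vx, 6:vx, 12:tri, 13:vx, 14:vx, 15:vx, 16:tri, 17:tri, 18:tri, 19:tri
edges: (12,1,c); (12,3,c); (12,5,c); (16,1,c); (16,13,c); (16,15,c); (17,5,c); (17,13,c); (17,14,c); (18,4,c); (18,14,c); (18,15,c); (19,13,c); (19,14,c); (19,15,c)


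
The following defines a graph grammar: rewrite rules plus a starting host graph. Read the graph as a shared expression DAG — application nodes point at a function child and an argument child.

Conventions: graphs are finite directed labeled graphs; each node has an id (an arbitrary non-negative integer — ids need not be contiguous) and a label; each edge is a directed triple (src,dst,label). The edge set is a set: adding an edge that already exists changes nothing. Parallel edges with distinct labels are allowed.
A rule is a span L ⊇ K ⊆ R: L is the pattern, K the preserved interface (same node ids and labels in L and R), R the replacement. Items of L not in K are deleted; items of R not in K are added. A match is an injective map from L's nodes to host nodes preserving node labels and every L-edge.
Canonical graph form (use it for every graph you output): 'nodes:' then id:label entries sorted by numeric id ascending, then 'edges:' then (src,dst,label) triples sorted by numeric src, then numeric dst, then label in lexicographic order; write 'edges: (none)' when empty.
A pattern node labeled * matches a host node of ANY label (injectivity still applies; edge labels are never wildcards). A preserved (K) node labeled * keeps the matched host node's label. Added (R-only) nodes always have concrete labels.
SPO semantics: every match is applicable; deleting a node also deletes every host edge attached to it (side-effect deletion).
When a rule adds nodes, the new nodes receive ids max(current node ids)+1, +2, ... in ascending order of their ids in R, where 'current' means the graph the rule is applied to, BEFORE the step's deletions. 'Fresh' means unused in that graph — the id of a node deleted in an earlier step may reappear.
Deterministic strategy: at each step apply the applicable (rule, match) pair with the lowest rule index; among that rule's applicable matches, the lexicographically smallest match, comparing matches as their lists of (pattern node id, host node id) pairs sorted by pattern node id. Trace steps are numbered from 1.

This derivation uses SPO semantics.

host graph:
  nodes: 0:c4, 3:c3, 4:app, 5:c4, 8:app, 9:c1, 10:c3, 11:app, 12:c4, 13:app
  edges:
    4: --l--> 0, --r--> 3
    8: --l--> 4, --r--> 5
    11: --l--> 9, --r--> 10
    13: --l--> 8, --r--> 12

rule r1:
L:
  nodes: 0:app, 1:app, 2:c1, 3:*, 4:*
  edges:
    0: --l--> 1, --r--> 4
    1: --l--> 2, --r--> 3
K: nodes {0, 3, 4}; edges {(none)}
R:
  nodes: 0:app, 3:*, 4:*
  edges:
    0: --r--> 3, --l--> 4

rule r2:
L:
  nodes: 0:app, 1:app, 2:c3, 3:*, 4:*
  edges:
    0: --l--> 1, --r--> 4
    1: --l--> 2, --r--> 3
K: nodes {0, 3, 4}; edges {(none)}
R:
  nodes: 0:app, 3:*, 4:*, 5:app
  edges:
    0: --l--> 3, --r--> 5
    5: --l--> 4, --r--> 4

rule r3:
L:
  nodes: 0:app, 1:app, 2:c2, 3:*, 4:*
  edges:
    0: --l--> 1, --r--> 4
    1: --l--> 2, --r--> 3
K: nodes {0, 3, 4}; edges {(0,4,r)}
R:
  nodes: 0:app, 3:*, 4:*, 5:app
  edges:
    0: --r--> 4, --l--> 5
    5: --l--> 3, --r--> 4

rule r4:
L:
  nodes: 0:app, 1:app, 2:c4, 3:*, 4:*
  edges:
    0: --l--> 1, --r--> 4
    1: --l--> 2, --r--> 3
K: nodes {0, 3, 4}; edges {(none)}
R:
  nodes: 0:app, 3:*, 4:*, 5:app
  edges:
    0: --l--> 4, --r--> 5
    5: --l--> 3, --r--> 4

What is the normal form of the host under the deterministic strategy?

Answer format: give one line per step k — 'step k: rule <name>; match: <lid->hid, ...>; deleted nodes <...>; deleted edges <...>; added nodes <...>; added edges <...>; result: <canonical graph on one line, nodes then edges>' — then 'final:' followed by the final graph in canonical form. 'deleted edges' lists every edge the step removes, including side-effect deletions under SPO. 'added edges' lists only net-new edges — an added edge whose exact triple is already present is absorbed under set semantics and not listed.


step 1: rule r4; match: 0->8, 1->4, 2->0, 3->3, 4->5; deleted nodes 0, 4; deleted edges (4,0,l); (4,3,r); (8,4,l); (8,5,r); added nodes 14; added edges (8,5,l); (8,14,r); (14,3,l); (14,5,r); result: nodes: 3:c3, 5:c4, 8:app, 9:c1, 10:c3, 11:app, 12:c4, 13:app, 14:app edges: (8,5,l); (8,14,r); (11,9,l); (11,10,r); (13,8,l); (13,12,r); (14,3,l); (14,5,r)
step 2: rule r4; match: 0->13, 1->8, 2->5, 3->14, 4->12; deleted nodes 5, 8; deleted edges (8,5,l); (8,14,r); (13,8,l); (13,12,r); (14,5,r); added nodes 15; added edges (13,12,l); (13,15,r); (15,12,r); (15,14,l); result: nodes: 3:c3, 9:c1, 10:c3, 11:app, 12:c4, 13:app, 14:app, 15:app edges: (11,9,l); (11,10,r); (13,12,l); (13,15,r); (14,3,l); (15,12,r); (15,14,l)
final:
nodes: 3:c3, 9:c1, 10:c3, 11:app, 12:c4, 13:app, 14:app, 15:app
edges: (11,9,l); (11,10,r); (13,12,l); (13,15,r); (14,3,l); (15,12,r); (15,14,l)


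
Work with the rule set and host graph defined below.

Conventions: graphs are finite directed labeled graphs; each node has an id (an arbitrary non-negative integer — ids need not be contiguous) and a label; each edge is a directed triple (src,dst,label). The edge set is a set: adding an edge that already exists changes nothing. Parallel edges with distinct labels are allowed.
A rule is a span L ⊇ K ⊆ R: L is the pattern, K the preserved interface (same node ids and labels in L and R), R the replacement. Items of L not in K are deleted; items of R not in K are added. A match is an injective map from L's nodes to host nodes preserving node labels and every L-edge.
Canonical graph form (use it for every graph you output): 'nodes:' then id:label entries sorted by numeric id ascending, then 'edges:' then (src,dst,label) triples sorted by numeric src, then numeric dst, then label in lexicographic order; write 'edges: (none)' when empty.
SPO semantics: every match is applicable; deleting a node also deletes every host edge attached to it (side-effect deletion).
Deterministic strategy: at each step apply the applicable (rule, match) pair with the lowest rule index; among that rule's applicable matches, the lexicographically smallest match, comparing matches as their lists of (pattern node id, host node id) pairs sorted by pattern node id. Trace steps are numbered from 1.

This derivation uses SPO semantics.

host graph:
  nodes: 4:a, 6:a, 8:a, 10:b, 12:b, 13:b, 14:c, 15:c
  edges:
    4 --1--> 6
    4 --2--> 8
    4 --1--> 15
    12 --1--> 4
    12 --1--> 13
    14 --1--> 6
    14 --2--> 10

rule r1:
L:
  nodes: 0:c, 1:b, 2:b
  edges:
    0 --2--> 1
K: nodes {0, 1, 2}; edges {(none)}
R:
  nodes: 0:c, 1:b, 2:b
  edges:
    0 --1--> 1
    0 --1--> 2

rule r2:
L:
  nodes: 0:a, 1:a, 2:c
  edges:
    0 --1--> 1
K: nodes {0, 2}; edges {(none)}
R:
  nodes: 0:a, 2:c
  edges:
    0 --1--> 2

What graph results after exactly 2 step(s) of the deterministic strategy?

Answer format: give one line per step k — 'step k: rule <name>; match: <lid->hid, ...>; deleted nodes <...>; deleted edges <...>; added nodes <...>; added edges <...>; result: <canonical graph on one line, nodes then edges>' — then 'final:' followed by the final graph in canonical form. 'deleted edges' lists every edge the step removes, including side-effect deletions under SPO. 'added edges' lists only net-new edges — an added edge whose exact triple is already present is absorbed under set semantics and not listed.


step 1: rule r1; match: 0->14, 1->10, 2->12; deleted nodes (none); deleted edges (14,10,2); added nodes (none); added edges (14,10,1); (14,12,1); result: nodes: 4:a, 6:a, 8:a, 10:b, 12:b, 13:b, 14:c, 15:c edges: (4,6,1); (4,8,2); (4,15,1); (12,4,1); (12,13,1); (14,6,1); (14,10,1); (14,12,1)
step 2: rule r2; match: 0->4, 1->6, 2->14; deleted nodes 6; deleted edges (4,6,1); (14,6,1); added nodes (none); added edges (4,14,1); result: nodes: 4:a, 8:a, 10:b, 12:b, 13:b, 14:c, 15:c edges: (4,8,2); (4,14,1); (4,15,1); (12,4,1); (12,13,1); (14,10,1); (14,12,1)
final:
nodes: 4:a, 8:a, 10:b, 12:b, 13:b, 14:c, 15:c
edges: (4,8,2); (4,14,1); (4,15,1); (12,4,1); (12,13,1); (14,10,1); (14,12,1)


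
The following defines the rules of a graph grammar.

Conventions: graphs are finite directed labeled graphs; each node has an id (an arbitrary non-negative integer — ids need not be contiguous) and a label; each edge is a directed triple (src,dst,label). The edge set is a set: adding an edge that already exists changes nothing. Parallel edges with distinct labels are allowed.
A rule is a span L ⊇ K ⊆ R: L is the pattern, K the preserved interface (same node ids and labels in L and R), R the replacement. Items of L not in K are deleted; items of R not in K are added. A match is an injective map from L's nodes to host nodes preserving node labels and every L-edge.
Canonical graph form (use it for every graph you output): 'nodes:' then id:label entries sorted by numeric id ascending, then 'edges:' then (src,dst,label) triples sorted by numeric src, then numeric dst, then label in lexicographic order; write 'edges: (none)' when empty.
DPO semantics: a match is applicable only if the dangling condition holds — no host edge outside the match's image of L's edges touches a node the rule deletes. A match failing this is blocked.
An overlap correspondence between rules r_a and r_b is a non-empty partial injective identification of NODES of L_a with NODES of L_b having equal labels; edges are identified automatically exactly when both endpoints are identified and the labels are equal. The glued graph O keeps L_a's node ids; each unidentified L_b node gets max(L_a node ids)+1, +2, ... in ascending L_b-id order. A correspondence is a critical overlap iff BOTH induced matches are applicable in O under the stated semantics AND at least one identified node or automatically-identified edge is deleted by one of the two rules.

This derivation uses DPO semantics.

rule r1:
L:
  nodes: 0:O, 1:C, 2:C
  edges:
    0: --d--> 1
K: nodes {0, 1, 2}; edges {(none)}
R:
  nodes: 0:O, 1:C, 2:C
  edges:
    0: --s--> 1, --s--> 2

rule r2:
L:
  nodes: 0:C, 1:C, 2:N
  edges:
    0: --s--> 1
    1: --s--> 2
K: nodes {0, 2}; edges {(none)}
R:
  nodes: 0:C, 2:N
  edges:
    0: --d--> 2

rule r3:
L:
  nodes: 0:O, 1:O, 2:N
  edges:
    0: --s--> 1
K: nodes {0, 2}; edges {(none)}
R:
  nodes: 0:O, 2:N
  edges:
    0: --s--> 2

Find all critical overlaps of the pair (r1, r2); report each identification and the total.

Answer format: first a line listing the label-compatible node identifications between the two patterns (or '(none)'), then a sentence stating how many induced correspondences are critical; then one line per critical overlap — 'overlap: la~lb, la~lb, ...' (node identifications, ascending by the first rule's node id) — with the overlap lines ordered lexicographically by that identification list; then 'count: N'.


label-compatible node identifications between L(r1) and L(r2): 1~0, 1~1, 2~0, 2~1
2 of the induced correspondences are critical overlaps of r1 and r2.
overlap: 1~0, 2~1
overlap: 2~1
count: 2


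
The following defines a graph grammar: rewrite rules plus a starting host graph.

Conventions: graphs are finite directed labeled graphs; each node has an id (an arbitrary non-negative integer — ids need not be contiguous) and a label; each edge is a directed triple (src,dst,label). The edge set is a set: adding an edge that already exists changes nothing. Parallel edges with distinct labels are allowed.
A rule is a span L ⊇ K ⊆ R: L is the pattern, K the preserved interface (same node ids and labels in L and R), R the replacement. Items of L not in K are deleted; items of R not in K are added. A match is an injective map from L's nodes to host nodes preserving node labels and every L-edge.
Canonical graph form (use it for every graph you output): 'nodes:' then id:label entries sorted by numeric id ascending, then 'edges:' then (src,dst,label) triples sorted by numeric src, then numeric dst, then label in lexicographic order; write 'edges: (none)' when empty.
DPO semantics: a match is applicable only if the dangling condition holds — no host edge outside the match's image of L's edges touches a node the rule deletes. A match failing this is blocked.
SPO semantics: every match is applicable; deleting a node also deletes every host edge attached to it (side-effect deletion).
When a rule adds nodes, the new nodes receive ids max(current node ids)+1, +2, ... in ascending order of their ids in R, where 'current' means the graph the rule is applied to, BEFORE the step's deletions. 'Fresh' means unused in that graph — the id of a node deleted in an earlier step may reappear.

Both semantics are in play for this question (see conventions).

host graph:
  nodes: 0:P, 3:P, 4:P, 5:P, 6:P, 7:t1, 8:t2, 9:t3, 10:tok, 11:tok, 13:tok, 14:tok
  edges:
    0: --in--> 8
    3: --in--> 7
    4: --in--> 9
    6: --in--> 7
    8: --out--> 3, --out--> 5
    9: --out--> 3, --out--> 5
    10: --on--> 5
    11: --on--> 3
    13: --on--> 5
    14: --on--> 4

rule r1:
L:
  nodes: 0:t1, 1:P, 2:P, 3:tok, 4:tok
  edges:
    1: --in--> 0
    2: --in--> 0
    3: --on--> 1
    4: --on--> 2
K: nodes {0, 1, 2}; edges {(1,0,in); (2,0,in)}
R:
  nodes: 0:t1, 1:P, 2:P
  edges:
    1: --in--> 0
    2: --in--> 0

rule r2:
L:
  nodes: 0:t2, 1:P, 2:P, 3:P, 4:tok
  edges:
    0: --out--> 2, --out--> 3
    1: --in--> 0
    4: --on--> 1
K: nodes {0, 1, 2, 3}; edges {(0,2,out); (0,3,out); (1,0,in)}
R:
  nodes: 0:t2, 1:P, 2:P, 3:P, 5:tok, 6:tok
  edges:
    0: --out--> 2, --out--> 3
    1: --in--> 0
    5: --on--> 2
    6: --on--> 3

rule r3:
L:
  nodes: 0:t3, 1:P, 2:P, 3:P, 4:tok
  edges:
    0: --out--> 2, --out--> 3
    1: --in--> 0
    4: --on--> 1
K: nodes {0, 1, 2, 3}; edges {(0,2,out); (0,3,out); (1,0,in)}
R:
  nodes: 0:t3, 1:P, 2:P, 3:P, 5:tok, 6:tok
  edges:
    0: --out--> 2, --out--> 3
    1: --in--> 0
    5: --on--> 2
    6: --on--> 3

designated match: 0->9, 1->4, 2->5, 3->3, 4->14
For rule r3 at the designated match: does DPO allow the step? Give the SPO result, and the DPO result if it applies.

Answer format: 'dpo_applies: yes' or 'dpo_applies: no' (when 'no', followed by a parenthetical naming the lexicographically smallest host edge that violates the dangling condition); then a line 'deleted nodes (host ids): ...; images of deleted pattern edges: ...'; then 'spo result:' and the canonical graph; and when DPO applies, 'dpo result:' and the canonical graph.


dpo_applies: yes
deleted nodes (host ids): 14; images of deleted pattern edges: (14,4,on)
spo result:
nodes: 0:P, 3:P, 4:P, 5:P, 6:P, 7:t1, 8:t2, 9:t3, 10:tok, 11:tok, 13:tok, 15:tok, 16:tok
edges: (0,8,in); (3,7,in); (4,9,in); (6,7,in); (8,3,out); (8,5,out); (9,3,out); (9,5,out); (10,5,on); (11,3,on); (13,5,on); (15,5,on); (16,3,on)
dpo result:
nodes: 0:P, 3:P, 4:P, 5:P, 6:P, 7:t1, 8:t2, 9:t3, 10:tok, 11:tok, 13:tok, 15:tok, 16:tok
edges: (0,8,in); (3,7,in); (4,9,in); (6,7,in); (8,3,out); (8,5,out); (9,3,out); (9,5,out); (10,5,on); (11,3,on); (13,5,on); (15,5,on); (16,3,on)


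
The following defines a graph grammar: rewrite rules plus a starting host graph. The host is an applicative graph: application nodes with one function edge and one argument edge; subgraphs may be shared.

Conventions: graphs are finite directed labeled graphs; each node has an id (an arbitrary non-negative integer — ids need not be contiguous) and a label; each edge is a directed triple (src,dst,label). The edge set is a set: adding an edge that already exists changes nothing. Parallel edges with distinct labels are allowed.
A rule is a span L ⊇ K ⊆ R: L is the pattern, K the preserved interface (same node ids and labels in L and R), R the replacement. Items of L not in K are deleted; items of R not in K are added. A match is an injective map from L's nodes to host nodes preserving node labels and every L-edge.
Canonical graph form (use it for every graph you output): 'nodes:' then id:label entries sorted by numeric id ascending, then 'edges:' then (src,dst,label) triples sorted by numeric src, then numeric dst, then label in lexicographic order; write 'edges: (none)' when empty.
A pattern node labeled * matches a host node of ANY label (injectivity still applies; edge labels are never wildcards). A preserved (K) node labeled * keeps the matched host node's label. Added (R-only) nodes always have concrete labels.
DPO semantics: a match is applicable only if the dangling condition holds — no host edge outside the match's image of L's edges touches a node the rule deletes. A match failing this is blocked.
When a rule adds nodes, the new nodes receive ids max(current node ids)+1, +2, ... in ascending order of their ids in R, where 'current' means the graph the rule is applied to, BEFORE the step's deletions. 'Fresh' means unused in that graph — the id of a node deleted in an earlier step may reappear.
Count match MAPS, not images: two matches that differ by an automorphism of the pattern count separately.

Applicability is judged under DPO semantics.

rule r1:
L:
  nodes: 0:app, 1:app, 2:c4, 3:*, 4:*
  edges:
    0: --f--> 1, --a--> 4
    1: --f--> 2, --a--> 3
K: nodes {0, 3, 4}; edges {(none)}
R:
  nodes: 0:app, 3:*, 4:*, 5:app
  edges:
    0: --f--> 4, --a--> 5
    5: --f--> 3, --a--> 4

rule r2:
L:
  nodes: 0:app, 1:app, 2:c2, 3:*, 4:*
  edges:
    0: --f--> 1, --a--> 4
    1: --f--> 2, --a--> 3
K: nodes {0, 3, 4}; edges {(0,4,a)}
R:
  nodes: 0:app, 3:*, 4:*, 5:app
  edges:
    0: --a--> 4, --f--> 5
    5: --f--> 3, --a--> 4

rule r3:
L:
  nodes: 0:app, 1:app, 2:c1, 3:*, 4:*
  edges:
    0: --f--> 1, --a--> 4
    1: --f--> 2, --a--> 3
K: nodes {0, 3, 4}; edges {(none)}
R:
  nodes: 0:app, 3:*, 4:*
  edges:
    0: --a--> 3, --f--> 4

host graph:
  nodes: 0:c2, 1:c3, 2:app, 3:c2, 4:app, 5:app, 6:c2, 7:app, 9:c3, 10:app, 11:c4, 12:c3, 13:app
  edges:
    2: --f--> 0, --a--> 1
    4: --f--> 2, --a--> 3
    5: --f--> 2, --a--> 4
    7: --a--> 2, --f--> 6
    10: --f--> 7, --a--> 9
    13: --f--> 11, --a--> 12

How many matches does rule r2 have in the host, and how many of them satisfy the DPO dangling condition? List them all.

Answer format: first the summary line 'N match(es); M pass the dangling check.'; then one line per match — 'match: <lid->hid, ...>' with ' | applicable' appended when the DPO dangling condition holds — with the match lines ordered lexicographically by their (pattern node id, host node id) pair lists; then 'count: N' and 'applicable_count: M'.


3 match(es); 1 pass the dangling check.
match: 0->4, 1->2, 2->0, 3->1, 4->3
match: 0->5, 1->2, 2->0, 3->1, 4->4
match: 0->10, 1->7, 2->6, 3->2, 4->9 | applicable
count: 3
applicable_count: 1
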